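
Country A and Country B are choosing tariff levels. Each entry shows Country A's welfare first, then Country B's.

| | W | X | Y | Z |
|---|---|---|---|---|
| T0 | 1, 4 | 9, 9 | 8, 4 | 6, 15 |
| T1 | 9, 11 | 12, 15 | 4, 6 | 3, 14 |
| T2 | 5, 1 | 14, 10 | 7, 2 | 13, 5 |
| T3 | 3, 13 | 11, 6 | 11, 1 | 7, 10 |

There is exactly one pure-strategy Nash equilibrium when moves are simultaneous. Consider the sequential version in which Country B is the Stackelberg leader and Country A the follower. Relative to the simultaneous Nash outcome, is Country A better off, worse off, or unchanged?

Backward induction with Country B moving first.
- W: Country A compares 1, 9, 5, 3 and picks T1; Country B would get 11.
- X: Country A compares 9, 12, 14, 11 and picks T2; Country B would get 10.
- Y: Country A compares 8, 4, 7, 11 and picks T3; Country B would get 1.
- Z: Country A compares 6, 3, 13, 7 and picks T2; Country B would get 5.
Among 11, 10, 1, 5, the best is 11 at W. Subgame-perfect outcome: (T1, W) with payoffs (9, 11).
For the simultaneous game, intersect best replies.
Country A's best replies: W→T1; X→T2; Y→T3; Z→T2.
Country B's best replies: T0→Z; T1→X; T2→X; T3→W.
The unique mutual best reply is (T2, X), giving (14, 10).
Country A earns 9 sequentially versus 14 at the Nash outcome: worse off.

worse off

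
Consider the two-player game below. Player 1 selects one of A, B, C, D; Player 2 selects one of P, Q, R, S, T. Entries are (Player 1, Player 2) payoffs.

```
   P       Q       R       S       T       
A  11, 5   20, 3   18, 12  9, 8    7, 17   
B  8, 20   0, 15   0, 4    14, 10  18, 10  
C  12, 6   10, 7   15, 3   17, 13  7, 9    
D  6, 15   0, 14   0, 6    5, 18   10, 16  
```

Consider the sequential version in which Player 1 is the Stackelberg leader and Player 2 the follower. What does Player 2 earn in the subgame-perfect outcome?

13

Solve by backward induction (Player 1 leads).
- A: BR = T, leader payoff 7.
- B: BR = P, leader payoff 8.
- C: BR = S, leader payoff 17.
- D: BR = S, leader payoff 5.
Among 7, 8, 17, 5, the best is 17 at C. Subgame-perfect outcome: (C, S) with payoffs (17, 13).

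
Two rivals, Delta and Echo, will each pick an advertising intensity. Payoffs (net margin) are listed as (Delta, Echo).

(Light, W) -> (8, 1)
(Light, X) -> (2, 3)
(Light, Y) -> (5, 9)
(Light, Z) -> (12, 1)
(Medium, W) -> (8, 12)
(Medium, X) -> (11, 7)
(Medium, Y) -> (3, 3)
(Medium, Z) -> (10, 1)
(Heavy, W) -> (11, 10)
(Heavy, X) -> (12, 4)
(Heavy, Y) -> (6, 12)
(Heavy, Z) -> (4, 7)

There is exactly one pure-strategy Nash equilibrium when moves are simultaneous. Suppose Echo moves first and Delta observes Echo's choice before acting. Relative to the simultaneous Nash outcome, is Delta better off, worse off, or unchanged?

Delta best-responds to each possible Echo move:
- W → Delta plays Heavy (best of 8, 8, 11); Echo gets 10.
- X → Delta plays Heavy (best of 2, 11, 12); Echo gets 4.
- Y → Delta plays Heavy (best of 5, 3, 6); Echo gets 12.
- Z → Delta plays Light (best of 12, 10, 4); Echo gets 1.
Among 10, 4, 12, 1, the best is 12 at Y. Subgame-perfect outcome: (Heavy, Y) with payoffs (6, 12).
Under simultaneous play:
Delta's best replies: W→Heavy; X→Heavy; Y→Heavy; Z→Light.
Echo's best replies: Light→Y; Medium→W; Heavy→Y.
Only (Heavy, Y) has each player best-responding; Nash payoffs (6, 12).
Delta earns 6 sequentially versus 6 at the Nash outcome: unchanged.

unchanged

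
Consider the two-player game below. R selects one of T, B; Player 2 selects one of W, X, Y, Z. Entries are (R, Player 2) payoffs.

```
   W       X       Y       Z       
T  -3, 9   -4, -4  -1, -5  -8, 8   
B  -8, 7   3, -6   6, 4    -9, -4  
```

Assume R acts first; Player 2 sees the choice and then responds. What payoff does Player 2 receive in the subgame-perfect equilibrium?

9

Backward induction with R moving first.
- T: BR = W, leader payoff -3.
- B: BR = W, leader payoff -8.
R's induced payoffs are -3, -8, so R commits to T. Subgame-perfect outcome: (T, W) with payoffs (-3, 9).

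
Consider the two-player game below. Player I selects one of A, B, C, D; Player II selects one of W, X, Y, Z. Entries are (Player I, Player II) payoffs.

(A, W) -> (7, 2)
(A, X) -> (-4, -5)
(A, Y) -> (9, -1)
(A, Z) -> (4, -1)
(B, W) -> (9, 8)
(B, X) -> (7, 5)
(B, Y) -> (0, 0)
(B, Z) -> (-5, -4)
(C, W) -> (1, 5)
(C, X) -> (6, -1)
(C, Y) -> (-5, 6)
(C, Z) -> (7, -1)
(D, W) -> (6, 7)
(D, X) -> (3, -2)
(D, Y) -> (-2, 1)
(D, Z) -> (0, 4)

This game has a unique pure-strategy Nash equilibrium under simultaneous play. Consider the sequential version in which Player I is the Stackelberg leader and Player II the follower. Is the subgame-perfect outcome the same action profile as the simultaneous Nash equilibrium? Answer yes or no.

Solve by backward induction (Player I leads).
- A: Player II compares 2, -5, -1, -1 and picks W; Player I would get 7.
- B: Player II compares 8, 5, 0, -4 and picks W; Player I would get 9.
- C: Player II compares 5, -1, 6, -1 and picks Y; Player I would get -5.
- D: Player II compares 7, -2, 1, 4 and picks W; Player I would get 6.
Player I's induced payoffs are 7, 9, -5, 6, so Player I commits to B. Subgame-perfect outcome: (B, W) with payoffs (9, 8).
For the simultaneous game, intersect best replies.
Player I's best replies: W→B; X→B; Y→A; Z→C.
Player II's best replies: A→W; B→W; C→Y; D→W.
The unique mutual best reply is (B, W), giving (9, 8).
Sequential outcome (B, W) coincides with the Nash profile (B, W).

yes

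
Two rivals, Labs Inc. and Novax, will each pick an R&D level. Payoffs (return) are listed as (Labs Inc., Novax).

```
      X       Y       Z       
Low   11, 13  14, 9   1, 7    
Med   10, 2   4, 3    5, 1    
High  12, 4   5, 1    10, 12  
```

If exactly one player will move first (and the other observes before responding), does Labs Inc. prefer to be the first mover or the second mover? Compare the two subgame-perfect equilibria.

first

If Labs Inc. leads: Novax's best replies are Low→X, Med→Y, High→Z; Labs Inc.'s induced payoffs 11, 4, 10; outcome (Low, X), payoffs (11, 13).
If Novax leads: Labs Inc.'s best replies are X→High, Y→Low, Z→High; Novax's induced payoffs 4, 9, 12; outcome (High, Z), payoffs (10, 12).
Labs Inc. gets 11 moving first and 10 moving second, so Labs Inc. prefers to move first.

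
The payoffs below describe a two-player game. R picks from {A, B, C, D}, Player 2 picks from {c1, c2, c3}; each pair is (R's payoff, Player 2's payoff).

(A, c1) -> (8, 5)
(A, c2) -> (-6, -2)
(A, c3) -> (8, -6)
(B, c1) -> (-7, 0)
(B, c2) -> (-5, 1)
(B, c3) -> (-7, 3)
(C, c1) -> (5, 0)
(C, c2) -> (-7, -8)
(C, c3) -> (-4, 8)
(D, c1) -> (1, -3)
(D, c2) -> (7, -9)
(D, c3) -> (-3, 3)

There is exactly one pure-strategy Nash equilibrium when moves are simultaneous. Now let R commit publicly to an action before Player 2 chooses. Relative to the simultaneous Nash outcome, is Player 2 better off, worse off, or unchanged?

Work backward from Player 2's decision.
- A → Player 2 plays c1 (best of 5, -2, -6); R gets 8.
- B → Player 2 plays c3 (best of 0, 1, 3); R gets -7.
- C → Player 2 plays c3 (best of 0, -8, 8); R gets -4.
- D → Player 2 plays c3 (best of -3, -9, 3); R gets -3.
R's induced payoffs are 8, -7, -4, -3, so R commits to A. Subgame-perfect outcome: (A, c1) with payoffs (8, 5).
For the simultaneous game, intersect best replies.
R's best replies: c1→A; c2→D; c3→A.
Player 2's best replies: A→c1; B→c3; C→c3; D→c3.
The unique mutual best reply is (A, c1), giving (8, 5).
Player 2 earns 5 sequentially versus 5 at the Nash outcome: unchanged.

unchanged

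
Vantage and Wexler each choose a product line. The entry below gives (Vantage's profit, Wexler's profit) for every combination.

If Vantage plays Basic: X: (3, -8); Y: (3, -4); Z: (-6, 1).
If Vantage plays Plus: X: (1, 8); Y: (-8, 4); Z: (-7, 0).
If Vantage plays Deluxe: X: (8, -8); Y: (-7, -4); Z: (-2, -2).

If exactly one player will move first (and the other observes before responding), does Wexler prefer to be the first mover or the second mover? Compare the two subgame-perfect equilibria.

second

If Vantage leads: Wexler's best replies are Basic→Z, Plus→X, Deluxe→Z; Vantage's induced payoffs -6, 1, -2; outcome (Plus, X), payoffs (1, 8).
If Wexler leads: Vantage's best replies are X→Deluxe, Y→Basic, Z→Deluxe; Wexler's induced payoffs -8, -4, -2; outcome (Deluxe, Z), payoffs (-2, -2).
Wexler gets -2 moving first and 8 moving second, so Wexler prefers to move second.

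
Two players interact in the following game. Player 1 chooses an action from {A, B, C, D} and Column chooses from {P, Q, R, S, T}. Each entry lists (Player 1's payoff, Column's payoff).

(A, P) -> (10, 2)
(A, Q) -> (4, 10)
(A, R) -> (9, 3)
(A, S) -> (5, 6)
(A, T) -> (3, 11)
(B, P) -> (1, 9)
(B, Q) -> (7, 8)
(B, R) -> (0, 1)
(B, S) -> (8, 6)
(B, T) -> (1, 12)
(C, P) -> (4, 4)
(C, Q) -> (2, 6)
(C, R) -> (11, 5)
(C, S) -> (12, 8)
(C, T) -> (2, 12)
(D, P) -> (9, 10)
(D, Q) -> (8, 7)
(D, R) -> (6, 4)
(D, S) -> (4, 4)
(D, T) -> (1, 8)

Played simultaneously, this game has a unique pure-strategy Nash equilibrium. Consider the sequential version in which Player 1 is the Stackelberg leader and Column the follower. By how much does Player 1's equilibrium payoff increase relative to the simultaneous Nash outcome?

6

Work backward from Column's decision.
- A → Column plays T (best of 2, 10, 3, 6, 11); Player 1 gets 3.
- B → Column plays T (best of 9, 8, 1, 6, 12); Player 1 gets 1.
- C → Column plays T (best of 4, 6, 5, 8, 12); Player 1 gets 2.
- D → Column plays P (best of 10, 7, 4, 4, 8); Player 1 gets 9.
Among 3, 1, 2, 9, the best is 9 at D. Subgame-perfect outcome: (D, P) with payoffs (9, 10).
Now find the simultaneous Nash equilibrium.
Player 1's best replies: P→A; Q→D; R→C; S→C; T→A.
Column's best replies: A→T; B→T; C→T; D→P.
The unique mutual best reply is (A, T), giving (3, 11).
Player 1's commitment gain: 9 − 3 = 6.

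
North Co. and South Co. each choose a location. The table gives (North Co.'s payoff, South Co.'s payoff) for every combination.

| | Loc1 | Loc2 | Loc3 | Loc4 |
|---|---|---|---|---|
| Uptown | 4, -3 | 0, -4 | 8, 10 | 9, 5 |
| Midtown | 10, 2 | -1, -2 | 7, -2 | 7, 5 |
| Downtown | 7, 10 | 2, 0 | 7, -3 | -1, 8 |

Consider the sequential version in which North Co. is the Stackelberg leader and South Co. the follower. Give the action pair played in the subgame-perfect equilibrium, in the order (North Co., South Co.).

(Uptown, Loc3)

Solve by backward induction (North Co. leads).
- Uptown → South Co. plays Loc3 (best of -3, -4, 10, 5); North Co. gets 8.
- Midtown → South Co. plays Loc4 (best of 2, -2, -2, 5); North Co. gets 7.
- Downtown → South Co. plays Loc1 (best of 10, 0, -3, 8); North Co. gets 7.
Maximizing over 8, 7, 7, North Co. chooses Uptown. Subgame-perfect outcome: (Uptown, Loc3) with payoffs (8, 10).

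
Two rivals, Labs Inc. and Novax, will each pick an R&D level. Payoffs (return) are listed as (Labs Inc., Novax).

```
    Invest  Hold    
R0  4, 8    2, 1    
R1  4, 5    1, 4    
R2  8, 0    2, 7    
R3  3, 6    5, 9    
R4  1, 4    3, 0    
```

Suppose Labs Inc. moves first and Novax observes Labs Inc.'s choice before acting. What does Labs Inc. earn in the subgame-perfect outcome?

Solve by backward induction (Labs Inc. leads).
- R0: BR = Invest, leader payoff 4.
- R1: BR = Invest, leader payoff 4.
- R2: BR = Hold, leader payoff 2.
- R3: BR = Hold, leader payoff 5.
- R4: BR = Invest, leader payoff 1.
Labs Inc.'s induced payoffs are 4, 4, 2, 5, 1, so Labs Inc. commits to R3. Subgame-perfect outcome: (R3, Hold) with payoffs (5, 9).

5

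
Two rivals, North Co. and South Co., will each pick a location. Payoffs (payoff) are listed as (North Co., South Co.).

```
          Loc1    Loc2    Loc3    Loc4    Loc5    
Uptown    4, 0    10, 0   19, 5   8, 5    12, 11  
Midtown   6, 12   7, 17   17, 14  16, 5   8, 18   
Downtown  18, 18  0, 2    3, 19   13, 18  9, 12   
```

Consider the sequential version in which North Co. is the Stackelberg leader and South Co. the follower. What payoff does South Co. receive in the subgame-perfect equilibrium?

11

Solve by backward induction (North Co. leads).
- Uptown: South Co. compares 0, 0, 5, 5, 11 and picks Loc5; North Co. would get 12.
- Midtown: South Co. compares 12, 17, 14, 5, 18 and picks Loc5; North Co. would get 8.
- Downtown: South Co. compares 18, 2, 19, 18, 12 and picks Loc3; North Co. would get 3.
North Co.'s induced payoffs are 12, 8, 3, so North Co. commits to Uptown. Subgame-perfect outcome: (Uptown, Loc5) with payoffs (12, 11).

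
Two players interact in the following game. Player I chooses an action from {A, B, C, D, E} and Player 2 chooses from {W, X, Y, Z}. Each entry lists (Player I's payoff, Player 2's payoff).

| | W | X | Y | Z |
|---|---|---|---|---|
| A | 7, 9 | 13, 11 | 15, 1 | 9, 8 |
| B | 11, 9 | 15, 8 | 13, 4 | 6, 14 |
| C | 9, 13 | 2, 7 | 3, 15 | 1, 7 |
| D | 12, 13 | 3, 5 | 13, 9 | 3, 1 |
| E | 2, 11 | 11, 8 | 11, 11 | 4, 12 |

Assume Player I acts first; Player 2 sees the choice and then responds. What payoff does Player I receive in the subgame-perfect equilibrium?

Player 2 best-responds to each possible Player I move:
- A: BR = X, leader payoff 13.
- B: BR = Z, leader payoff 6.
- C: BR = Y, leader payoff 3.
- D: BR = W, leader payoff 12.
- E: BR = Z, leader payoff 4.
Maximizing over 13, 6, 3, 12, 4, Player I chooses A. Subgame-perfect outcome: (A, X) with payoffs (13, 11).

13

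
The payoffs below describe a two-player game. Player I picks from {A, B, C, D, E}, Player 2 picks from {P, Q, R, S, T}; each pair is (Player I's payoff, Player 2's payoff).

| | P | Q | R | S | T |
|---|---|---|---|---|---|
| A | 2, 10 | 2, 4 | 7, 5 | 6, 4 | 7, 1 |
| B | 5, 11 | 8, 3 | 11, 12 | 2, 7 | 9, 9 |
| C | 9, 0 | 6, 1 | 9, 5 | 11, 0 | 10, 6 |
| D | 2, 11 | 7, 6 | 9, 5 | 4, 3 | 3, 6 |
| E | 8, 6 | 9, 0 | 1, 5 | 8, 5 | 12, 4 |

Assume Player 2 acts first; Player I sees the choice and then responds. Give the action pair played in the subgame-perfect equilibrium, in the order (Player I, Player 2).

Solve by backward induction (Player 2 leads).
- P: Player I compares 2, 5, 9, 2, 8 and picks C; Player 2 would get 0.
- Q: Player I compares 2, 8, 6, 7, 9 and picks E; Player 2 would get 0.
- R: Player I compares 7, 11, 9, 9, 1 and picks B; Player 2 would get 12.
- S: Player I compares 6, 2, 11, 4, 8 and picks C; Player 2 would get 0.
- T: Player I compares 7, 9, 10, 3, 12 and picks E; Player 2 would get 4.
Player 2's induced payoffs are 0, 0, 12, 0, 4, so Player 2 commits to R. Subgame-perfect outcome: (B, R) with payoffs (11, 12).

(B, R)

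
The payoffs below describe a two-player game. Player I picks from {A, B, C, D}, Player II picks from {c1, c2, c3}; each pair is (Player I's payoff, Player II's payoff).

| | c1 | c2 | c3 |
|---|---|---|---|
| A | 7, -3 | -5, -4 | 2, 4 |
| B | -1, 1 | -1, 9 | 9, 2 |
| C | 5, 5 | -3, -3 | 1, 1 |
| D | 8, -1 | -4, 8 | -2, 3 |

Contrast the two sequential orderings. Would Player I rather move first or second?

first

If Player I leads: Player II's best replies are A→c3, B→c2, C→c1, D→c2; Player I's induced payoffs 2, -1, 5, -4; outcome (C, c1), payoffs (5, 5).
If Player II leads: Player I's best replies are c1→D, c2→B, c3→B; Player II's induced payoffs -1, 9, 2; outcome (B, c2), payoffs (-1, 9).
Player I gets 5 moving first and -1 moving second, so Player I prefers to move first.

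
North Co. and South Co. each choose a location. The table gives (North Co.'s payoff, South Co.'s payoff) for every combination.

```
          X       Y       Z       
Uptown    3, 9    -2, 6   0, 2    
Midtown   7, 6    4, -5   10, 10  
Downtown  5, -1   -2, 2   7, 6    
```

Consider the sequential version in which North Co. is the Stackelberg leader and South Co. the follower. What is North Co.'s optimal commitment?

Solve by backward induction (North Co. leads).
- Uptown → South Co. plays X (best of 9, 6, 2); North Co. gets 3.
- Midtown → South Co. plays Z (best of 6, -5, 10); North Co. gets 10.
- Downtown → South Co. plays Z (best of -1, 2, 6); North Co. gets 7.
Maximizing over 3, 10, 7, North Co. chooses Midtown. Subgame-perfect outcome: (Midtown, Z) with payoffs (10, 10).

Midtown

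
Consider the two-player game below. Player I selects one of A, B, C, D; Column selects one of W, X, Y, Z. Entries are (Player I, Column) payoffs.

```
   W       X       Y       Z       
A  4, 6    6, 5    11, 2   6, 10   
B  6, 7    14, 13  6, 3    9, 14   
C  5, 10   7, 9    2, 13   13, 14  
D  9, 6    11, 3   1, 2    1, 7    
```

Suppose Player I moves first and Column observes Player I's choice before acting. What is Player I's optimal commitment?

Backward induction with Player I moving first.
- A → Column plays Z (best of 6, 5, 2, 10); Player I gets 6.
- B → Column plays Z (best of 7, 13, 3, 14); Player I gets 9.
- C → Column plays Z (best of 10, 9, 13, 14); Player I gets 13.
- D → Column plays Z (best of 6, 3, 2, 7); Player I gets 1.
Player I's induced payoffs are 6, 9, 13, 1, so Player I commits to C. Subgame-perfect outcome: (C, Z) with payoffs (13, 14).

C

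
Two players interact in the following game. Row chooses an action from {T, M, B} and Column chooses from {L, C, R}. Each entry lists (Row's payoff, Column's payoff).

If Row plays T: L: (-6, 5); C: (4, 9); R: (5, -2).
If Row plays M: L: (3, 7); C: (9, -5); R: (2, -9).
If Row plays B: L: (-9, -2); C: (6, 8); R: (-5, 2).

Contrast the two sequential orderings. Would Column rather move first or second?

second

If Row leads: Column's best replies are T→C, M→L, B→C; Row's induced payoffs 4, 3, 6; outcome (B, C), payoffs (6, 8).
If Column leads: Row's best replies are L→M, C→M, R→T; Column's induced payoffs 7, -5, -2; outcome (M, L), payoffs (3, 7).
Column gets 7 moving first and 8 moving second, so Column prefers to move second.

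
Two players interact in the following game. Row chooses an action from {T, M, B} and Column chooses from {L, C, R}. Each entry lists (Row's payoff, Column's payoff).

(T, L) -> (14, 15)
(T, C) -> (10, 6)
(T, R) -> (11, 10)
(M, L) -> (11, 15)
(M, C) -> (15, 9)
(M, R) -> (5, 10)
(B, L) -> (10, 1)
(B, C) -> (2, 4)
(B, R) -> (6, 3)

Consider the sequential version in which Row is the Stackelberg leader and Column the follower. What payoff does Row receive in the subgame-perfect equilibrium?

Work backward from Column's decision.
- T: Column compares 15, 6, 10 and picks L; Row would get 14.
- M: Column compares 15, 9, 10 and picks L; Row would get 11.
- B: Column compares 1, 4, 3 and picks C; Row would get 2.
Maximizing over 14, 11, 2, Row chooses T. Subgame-perfect outcome: (T, L) with payoffs (14, 15).

14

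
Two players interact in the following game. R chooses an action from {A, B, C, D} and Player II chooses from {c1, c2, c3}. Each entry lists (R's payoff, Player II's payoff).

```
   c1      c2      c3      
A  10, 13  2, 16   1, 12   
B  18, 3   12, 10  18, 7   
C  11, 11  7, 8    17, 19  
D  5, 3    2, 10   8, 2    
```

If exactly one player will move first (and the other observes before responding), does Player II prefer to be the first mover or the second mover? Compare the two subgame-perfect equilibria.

If R leads: Player II's best replies are A→c2, B→c2, C→c3, D→c2; R's induced payoffs 2, 12, 17, 2; outcome (C, c3), payoffs (17, 19).
If Player II leads: R's best replies are c1→B, c2→B, c3→B; Player II's induced payoffs 3, 10, 7; outcome (B, c2), payoffs (12, 10).
Player II gets 10 moving first and 19 moving second, so Player II prefers to move second.

second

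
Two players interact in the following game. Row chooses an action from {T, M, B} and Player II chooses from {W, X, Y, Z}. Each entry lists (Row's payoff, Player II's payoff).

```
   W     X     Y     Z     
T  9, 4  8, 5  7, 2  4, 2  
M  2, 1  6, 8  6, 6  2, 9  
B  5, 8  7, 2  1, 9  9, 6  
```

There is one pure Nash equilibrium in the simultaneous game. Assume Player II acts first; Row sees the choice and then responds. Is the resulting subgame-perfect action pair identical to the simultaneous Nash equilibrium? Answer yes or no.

Solve by backward induction (Player II leads).
- W: Row compares 9, 2, 5 and picks T; Player II would get 4.
- X: Row compares 8, 6, 7 and picks T; Player II would get 5.
- Y: Row compares 7, 6, 1 and picks T; Player II would get 2.
- Z: Row compares 4, 2, 9 and picks B; Player II would get 6.
Player II's induced payoffs are 4, 5, 2, 6, so Player II commits to Z. Subgame-perfect outcome: (B, Z) with payoffs (9, 6).
Under simultaneous play:
Row's best replies: W→T; X→T; Y→T; Z→B.
Player II's best replies: T→X; M→Z; B→Y.
Only (T, X) has each player best-responding; Nash payoffs (8, 5).
Sequential outcome (B, Z) differs from the Nash profile (T, X).

no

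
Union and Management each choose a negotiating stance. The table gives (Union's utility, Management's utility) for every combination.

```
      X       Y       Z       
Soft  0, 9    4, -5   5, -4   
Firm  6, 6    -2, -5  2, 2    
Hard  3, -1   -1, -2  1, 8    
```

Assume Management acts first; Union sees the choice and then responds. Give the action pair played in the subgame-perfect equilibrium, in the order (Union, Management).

(Firm, X)

Union best-responds to each possible Management move:
- X: BR = Firm, leader payoff 6.
- Y: BR = Soft, leader payoff -5.
- Z: BR = Soft, leader payoff -4.
Maximizing over 6, -5, -4, Management chooses X. Subgame-perfect outcome: (Firm, X) with payoffs (6, 6).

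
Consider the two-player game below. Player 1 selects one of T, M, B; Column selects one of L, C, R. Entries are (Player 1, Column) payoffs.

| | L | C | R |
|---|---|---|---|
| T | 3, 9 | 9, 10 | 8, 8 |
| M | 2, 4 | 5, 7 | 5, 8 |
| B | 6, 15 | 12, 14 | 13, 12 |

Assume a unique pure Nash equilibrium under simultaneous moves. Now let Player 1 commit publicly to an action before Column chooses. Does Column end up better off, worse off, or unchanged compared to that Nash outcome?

worse off

Backward induction with Player 1 moving first.
- T: Column compares 9, 10, 8 and picks C; Player 1 would get 9.
- M: Column compares 4, 7, 8 and picks R; Player 1 would get 5.
- B: Column compares 15, 14, 12 and picks L; Player 1 would get 6.
Among 9, 5, 6, the best is 9 at T. Subgame-perfect outcome: (T, C) with payoffs (9, 10).
For the simultaneous game, intersect best replies.
Player 1's best replies: L→B; C→B; R→B.
Column's best replies: T→C; M→R; B→L.
The unique mutual best reply is (B, L), giving (6, 15).
Column earns 10 sequentially versus 15 at the Nash outcome: worse off.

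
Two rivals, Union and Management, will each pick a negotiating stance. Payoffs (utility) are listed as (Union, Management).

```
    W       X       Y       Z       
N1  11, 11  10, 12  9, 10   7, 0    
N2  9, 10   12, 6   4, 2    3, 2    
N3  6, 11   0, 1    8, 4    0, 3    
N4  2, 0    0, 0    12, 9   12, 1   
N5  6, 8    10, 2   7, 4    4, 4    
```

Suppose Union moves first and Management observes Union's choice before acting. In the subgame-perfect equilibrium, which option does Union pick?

Management best-responds to each possible Union move:
- N1: Management compares 11, 12, 10, 0 and picks X; Union would get 10.
- N2: Management compares 10, 6, 2, 2 and picks W; Union would get 9.
- N3: Management compares 11, 1, 4, 3 and picks W; Union would get 6.
- N4: Management compares 0, 0, 9, 1 and picks Y; Union would get 12.
- N5: Management compares 8, 2, 4, 4 and picks W; Union would get 6.
Union's induced payoffs are 10, 9, 6, 12, 6, so Union commits to N4. Subgame-perfect outcome: (N4, Y) with payoffs (12, 9).

N4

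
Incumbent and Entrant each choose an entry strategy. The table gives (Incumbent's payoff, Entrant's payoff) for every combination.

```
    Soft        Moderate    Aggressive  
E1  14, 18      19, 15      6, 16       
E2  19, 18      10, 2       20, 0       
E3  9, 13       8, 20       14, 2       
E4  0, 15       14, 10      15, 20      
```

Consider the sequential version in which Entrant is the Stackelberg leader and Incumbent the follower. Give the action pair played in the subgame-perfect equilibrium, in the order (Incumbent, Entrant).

Work backward from Incumbent's decision.
- Soft: Incumbent compares 14, 19, 9, 0 and picks E2; Entrant would get 18.
- Moderate: Incumbent compares 19, 10, 8, 14 and picks E1; Entrant would get 15.
- Aggressive: Incumbent compares 6, 20, 14, 15 and picks E2; Entrant would get 0.
Entrant's induced payoffs are 18, 15, 0, so Entrant commits to Soft. Subgame-perfect outcome: (E2, Soft) with payoffs (19, 18).

(E2, Soft)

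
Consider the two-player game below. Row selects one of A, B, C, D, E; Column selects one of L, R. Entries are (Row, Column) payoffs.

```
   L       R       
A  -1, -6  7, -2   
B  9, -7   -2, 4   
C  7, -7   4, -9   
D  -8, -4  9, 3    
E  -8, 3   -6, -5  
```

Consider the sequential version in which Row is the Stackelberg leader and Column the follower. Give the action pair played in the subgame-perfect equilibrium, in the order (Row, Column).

(D, R)

Work backward from Column's decision.
- A: BR = R, leader payoff 7.
- B: BR = R, leader payoff -2.
- C: BR = L, leader payoff 7.
- D: BR = R, leader payoff 9.
- E: BR = L, leader payoff -8.
Maximizing over 7, -2, 7, 9, -8, Row chooses D. Subgame-perfect outcome: (D, R) with payoffs (9, 3).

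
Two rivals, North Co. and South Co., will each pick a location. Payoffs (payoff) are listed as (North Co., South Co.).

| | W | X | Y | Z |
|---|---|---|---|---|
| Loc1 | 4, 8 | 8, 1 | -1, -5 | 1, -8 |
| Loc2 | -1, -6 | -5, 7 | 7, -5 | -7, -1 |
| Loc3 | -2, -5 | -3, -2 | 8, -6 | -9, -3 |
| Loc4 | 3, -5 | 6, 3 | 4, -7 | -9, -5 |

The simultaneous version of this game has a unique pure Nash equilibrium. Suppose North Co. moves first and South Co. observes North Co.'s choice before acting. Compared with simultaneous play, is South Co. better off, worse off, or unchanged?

Work backward from South Co.'s decision.
- Loc1: South Co. compares 8, 1, -5, -8 and picks W; North Co. would get 4.
- Loc2: South Co. compares -6, 7, -5, -1 and picks X; North Co. would get -5.
- Loc3: South Co. compares -5, -2, -6, -3 and picks X; North Co. would get -3.
- Loc4: South Co. compares -5, 3, -7, -5 and picks X; North Co. would get 6.
North Co.'s induced payoffs are 4, -5, -3, 6, so North Co. commits to Loc4. Subgame-perfect outcome: (Loc4, X) with payoffs (6, 3).
For the simultaneous game, intersect best replies.
North Co.'s best replies: W→Loc1; X→Loc1; Y→Loc3; Z→Loc1.
South Co.'s best replies: Loc1→W; Loc2→X; Loc3→X; Loc4→X.
Only (Loc1, W) has each player best-responding; Nash payoffs (4, 8).
South Co. earns 3 sequentially versus 8 at the Nash outcome: worse off.

worse off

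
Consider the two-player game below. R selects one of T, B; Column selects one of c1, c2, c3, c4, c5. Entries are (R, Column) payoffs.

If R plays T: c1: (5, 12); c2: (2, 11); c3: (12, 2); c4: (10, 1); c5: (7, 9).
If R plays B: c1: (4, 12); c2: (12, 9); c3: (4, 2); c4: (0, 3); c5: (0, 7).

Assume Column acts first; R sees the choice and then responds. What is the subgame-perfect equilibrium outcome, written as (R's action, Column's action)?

(T, c1)

Backward induction with Column moving first.
- c1: BR = T, leader payoff 12.
- c2: BR = B, leader payoff 9.
- c3: BR = T, leader payoff 2.
- c4: BR = T, leader payoff 1.
- c5: BR = T, leader payoff 9.
Maximizing over 12, 9, 2, 1, 9, Column chooses c1. Subgame-perfect outcome: (T, c1) with payoffs (5, 12).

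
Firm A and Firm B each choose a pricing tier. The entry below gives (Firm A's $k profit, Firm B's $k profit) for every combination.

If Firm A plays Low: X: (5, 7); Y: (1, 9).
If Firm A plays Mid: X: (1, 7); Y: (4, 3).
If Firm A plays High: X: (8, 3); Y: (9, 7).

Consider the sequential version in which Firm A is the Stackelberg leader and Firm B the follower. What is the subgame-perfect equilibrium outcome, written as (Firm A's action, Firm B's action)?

Work backward from Firm B's decision.
- Low: BR = Y, leader payoff 1.
- Mid: BR = X, leader payoff 1.
- High: BR = Y, leader payoff 9.
Firm A's induced payoffs are 1, 1, 9, so Firm A commits to High. Subgame-perfect outcome: (High, Y) with payoffs (9, 7).

(High, Y)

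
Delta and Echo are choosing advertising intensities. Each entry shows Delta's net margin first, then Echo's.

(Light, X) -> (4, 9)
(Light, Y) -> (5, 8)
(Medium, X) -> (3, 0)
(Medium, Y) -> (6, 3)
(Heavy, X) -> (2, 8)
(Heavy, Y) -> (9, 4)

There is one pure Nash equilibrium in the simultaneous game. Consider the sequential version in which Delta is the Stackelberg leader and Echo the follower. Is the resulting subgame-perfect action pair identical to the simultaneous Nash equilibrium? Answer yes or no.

no

Echo best-responds to each possible Delta move:
- Light: BR = X, leader payoff 4.
- Medium: BR = Y, leader payoff 6.
- Heavy: BR = X, leader payoff 2.
Delta's induced payoffs are 4, 6, 2, so Delta commits to Medium. Subgame-perfect outcome: (Medium, Y) with payoffs (6, 3).
Now find the simultaneous Nash equilibrium.
Delta's best replies: X→Light; Y→Heavy.
Echo's best replies: Light→X; Medium→Y; Heavy→X.
Only (Light, X) has each player best-responding; Nash payoffs (4, 9).
Sequential outcome (Medium, Y) differs from the Nash profile (Light, X).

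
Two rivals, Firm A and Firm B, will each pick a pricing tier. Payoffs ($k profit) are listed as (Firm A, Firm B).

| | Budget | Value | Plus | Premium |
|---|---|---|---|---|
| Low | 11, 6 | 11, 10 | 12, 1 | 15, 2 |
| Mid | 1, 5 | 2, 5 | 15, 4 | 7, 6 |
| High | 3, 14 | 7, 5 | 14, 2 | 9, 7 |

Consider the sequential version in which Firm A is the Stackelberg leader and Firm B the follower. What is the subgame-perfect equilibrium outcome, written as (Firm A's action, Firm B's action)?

Work backward from Firm B's decision.
- Low → Firm B plays Value (best of 6, 10, 1, 2); Firm A gets 11.
- Mid → Firm B plays Premium (best of 5, 5, 4, 6); Firm A gets 7.
- High → Firm B plays Budget (best of 14, 5, 2, 7); Firm A gets 3.
Among 11, 7, 3, the best is 11 at Low. Subgame-perfect outcome: (Low, Value) with payoffs (11, 10).

(Low, Value)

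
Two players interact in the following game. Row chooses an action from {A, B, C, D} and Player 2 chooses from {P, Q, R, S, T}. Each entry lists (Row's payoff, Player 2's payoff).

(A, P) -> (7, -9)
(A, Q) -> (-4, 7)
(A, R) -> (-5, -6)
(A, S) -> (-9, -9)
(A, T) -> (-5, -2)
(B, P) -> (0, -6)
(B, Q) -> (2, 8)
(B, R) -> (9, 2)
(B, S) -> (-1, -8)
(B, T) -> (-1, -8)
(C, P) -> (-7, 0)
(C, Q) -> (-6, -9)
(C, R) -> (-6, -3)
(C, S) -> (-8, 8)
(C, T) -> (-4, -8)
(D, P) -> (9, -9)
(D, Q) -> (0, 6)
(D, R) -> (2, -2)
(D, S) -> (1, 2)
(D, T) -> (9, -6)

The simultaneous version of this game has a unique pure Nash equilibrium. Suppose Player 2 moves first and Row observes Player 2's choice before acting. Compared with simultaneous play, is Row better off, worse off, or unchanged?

Backward induction with Player 2 moving first.
- P → Row plays D (best of 7, 0, -7, 9); Player 2 gets -9.
- Q → Row plays B (best of -4, 2, -6, 0); Player 2 gets 8.
- R → Row plays B (best of -5, 9, -6, 2); Player 2 gets 2.
- S → Row plays D (best of -9, -1, -8, 1); Player 2 gets 2.
- T → Row plays D (best of -5, -1, -4, 9); Player 2 gets -6.
Player 2's induced payoffs are -9, 8, 2, 2, -6, so Player 2 commits to Q. Subgame-perfect outcome: (B, Q) with payoffs (2, 8).
For the simultaneous game, intersect best replies.
Row's best replies: P→D; Q→B; R→B; S→D; T→D.
Player 2's best replies: A→Q; B→Q; C→S; D→Q.
The unique mutual best reply is (B, Q), giving (2, 8).
Row earns 2 sequentially versus 2 at the Nash outcome: unchanged.

unchanged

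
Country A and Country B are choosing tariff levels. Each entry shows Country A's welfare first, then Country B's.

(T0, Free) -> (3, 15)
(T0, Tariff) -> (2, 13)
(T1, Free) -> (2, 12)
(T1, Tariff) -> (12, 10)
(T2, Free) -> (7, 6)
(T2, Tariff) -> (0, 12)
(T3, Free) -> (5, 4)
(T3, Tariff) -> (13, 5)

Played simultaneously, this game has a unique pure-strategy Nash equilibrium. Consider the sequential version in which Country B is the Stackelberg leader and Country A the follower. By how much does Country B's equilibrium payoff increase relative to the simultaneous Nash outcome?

1

Solve by backward induction (Country B leads).
- Free → Country A plays T2 (best of 3, 2, 7, 5); Country B gets 6.
- Tariff → Country A plays T3 (best of 2, 12, 0, 13); Country B gets 5.
Country B's induced payoffs are 6, 5, so Country B commits to Free. Subgame-perfect outcome: (T2, Free) with payoffs (7, 6).
Under simultaneous play:
Country A's best replies: Free→T2; Tariff→T3.
Country B's best replies: T0→Free; T1→Free; T2→Tariff; T3→Tariff.
Only (T3, Tariff) has each player best-responding; Nash payoffs (13, 5).
Country B's commitment gain: 6 − 5 = 1.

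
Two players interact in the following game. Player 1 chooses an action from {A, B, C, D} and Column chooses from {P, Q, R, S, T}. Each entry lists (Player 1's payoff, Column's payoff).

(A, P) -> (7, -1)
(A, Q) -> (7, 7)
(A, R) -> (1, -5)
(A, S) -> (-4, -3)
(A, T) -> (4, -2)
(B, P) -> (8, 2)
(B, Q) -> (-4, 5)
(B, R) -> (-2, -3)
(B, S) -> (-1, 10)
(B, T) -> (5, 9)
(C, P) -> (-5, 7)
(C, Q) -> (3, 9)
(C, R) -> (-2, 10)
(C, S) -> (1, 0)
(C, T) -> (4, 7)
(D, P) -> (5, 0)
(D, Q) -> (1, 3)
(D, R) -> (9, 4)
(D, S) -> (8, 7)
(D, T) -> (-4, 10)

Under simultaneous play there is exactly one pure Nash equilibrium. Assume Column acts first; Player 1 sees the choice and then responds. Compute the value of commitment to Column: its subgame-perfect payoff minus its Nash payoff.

Solve by backward induction (Column leads).
- P → Player 1 plays B (best of 7, 8, -5, 5); Column gets 2.
- Q → Player 1 plays A (best of 7, -4, 3, 1); Column gets 7.
- R → Player 1 plays D (best of 1, -2, -2, 9); Column gets 4.
- S → Player 1 plays D (best of -4, -1, 1, 8); Column gets 7.
- T → Player 1 plays B (best of 4, 5, 4, -4); Column gets 9.
Column's induced payoffs are 2, 7, 4, 7, 9, so Column commits to T. Subgame-perfect outcome: (B, T) with payoffs (5, 9).
Now find the simultaneous Nash equilibrium.
Player 1's best replies: P→B; Q→A; R→D; S→D; T→B.
Column's best replies: A→Q; B→S; C→R; D→T.
The unique mutual best reply is (A, Q), giving (7, 7).
Column's commitment gain: 9 − 7 = 2.

2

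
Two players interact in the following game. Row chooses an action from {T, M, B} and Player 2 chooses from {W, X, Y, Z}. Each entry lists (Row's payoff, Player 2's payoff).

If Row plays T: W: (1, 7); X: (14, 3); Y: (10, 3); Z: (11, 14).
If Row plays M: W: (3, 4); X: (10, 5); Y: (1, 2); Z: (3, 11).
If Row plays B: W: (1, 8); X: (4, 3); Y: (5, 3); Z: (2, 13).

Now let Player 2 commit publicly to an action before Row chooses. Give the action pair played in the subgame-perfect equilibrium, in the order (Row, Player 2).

(T, Z)

Backward induction with Player 2 moving first.
- W: BR = M, leader payoff 4.
- X: BR = T, leader payoff 3.
- Y: BR = T, leader payoff 3.
- Z: BR = T, leader payoff 14.
Among 4, 3, 3, 14, the best is 14 at Z. Subgame-perfect outcome: (T, Z) with payoffs (11, 14).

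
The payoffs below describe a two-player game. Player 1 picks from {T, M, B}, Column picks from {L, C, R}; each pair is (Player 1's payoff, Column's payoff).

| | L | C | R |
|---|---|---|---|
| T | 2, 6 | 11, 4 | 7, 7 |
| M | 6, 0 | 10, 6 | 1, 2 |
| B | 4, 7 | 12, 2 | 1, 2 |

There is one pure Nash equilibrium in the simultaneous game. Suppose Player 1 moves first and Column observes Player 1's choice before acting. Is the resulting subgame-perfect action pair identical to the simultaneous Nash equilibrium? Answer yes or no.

Solve by backward induction (Player 1 leads).
- T → Column plays R (best of 6, 4, 7); Player 1 gets 7.
- M → Column plays C (best of 0, 6, 2); Player 1 gets 10.
- B → Column plays L (best of 7, 2, 2); Player 1 gets 4.
Among 7, 10, 4, the best is 10 at M. Subgame-perfect outcome: (M, C) with payoffs (10, 6).
Under simultaneous play:
Player 1's best replies: L→M; C→B; R→T.
Column's best replies: T→R; M→C; B→L.
Only (T, R) has each player best-responding; Nash payoffs (7, 7).
Sequential outcome (M, C) differs from the Nash profile (T, R).

no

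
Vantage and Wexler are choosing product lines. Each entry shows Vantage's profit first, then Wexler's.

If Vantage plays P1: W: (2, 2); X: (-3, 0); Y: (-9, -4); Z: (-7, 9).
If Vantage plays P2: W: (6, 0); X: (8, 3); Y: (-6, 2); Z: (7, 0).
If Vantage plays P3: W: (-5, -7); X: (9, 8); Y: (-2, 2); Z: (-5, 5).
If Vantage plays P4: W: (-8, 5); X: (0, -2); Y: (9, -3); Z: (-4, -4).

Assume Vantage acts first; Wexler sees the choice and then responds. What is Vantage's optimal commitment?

Solve by backward induction (Vantage leads).
- P1 → Wexler plays Z (best of 2, 0, -4, 9); Vantage gets -7.
- P2 → Wexler plays X (best of 0, 3, 2, 0); Vantage gets 8.
- P3 → Wexler plays X (best of -7, 8, 2, 5); Vantage gets 9.
- P4 → Wexler plays W (best of 5, -2, -3, -4); Vantage gets -8.
Vantage's induced payoffs are -7, 8, 9, -8, so Vantage commits to P3. Subgame-perfect outcome: (P3, X) with payoffs (9, 8).

P3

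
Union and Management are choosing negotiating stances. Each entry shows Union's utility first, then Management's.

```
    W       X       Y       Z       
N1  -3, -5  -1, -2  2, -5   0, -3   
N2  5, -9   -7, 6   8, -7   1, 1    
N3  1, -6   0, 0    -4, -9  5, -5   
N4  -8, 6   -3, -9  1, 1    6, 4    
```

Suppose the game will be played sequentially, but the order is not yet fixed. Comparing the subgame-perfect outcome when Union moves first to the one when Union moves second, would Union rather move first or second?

If Union leads: Management's best replies are N1→X, N2→X, N3→X, N4→W; Union's induced payoffs -1, -7, 0, -8; outcome (N3, X), payoffs (0, 0).
If Management leads: Union's best replies are W→N2, X→N3, Y→N2, Z→N4; Management's induced payoffs -9, 0, -7, 4; outcome (N4, Z), payoffs (6, 4).
Union gets 0 moving first and 6 moving second, so Union prefers to move second.

second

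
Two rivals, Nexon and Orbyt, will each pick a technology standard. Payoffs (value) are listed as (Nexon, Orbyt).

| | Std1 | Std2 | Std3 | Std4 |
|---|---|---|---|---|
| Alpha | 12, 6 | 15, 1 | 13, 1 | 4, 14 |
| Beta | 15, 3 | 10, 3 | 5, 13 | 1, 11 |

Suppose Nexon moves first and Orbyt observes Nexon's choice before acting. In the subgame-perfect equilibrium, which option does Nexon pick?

Beta

Orbyt best-responds to each possible Nexon move:
- Alpha: BR = Std4, leader payoff 4.
- Beta: BR = Std3, leader payoff 5.
Maximizing over 4, 5, Nexon chooses Beta. Subgame-perfect outcome: (Beta, Std3) with payoffs (5, 13).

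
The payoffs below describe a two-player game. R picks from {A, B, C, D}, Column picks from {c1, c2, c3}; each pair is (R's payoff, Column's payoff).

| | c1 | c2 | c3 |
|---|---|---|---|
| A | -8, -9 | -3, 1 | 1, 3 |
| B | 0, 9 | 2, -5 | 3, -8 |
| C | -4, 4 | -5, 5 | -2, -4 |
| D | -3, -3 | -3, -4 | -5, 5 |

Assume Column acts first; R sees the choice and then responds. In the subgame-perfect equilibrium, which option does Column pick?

R best-responds to each possible Column move:
- c1: R compares -8, 0, -4, -3 and picks B; Column would get 9.
- c2: R compares -3, 2, -5, -3 and picks B; Column would get -5.
- c3: R compares 1, 3, -2, -5 and picks B; Column would get -8.
Among 9, -5, -8, the best is 9 at c1. Subgame-perfect outcome: (B, c1) with payoffs (0, 9).

c1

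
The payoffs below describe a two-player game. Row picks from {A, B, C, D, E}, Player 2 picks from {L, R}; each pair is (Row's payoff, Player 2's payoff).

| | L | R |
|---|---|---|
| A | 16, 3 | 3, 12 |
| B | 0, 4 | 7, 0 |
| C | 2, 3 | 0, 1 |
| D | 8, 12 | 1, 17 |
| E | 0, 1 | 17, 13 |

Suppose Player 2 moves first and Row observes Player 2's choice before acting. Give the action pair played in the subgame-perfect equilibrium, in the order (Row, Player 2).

(E, R)

Backward induction with Player 2 moving first.
- L → Row plays A (best of 16, 0, 2, 8, 0); Player 2 gets 3.
- R → Row plays E (best of 3, 7, 0, 1, 17); Player 2 gets 13.
Player 2's induced payoffs are 3, 13, so Player 2 commits to R. Subgame-perfect outcome: (E, R) with payoffs (17, 13).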